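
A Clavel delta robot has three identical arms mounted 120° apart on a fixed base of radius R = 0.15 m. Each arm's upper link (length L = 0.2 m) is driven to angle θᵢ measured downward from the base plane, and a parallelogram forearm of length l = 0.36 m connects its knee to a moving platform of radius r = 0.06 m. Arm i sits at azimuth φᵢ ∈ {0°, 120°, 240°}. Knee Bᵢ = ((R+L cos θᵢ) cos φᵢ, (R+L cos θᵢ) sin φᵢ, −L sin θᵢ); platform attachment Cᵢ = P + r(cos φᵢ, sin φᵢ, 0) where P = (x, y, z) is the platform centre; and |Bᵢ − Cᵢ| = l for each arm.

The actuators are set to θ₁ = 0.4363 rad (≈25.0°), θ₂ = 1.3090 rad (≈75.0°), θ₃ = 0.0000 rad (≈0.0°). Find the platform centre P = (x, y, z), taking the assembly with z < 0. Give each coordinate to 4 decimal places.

φ1=0.0°: virtual centre (0.2713, 0.0000, -0.0845), radius l
arm 2 at φ=120.0°: ρ2 = 0.1418;  centre 2 = (-0.0709, 0.1228, -0.1932)
arm 3 at φ=240.0°: ρ3 = 0.2900;  centre 3 = (-0.1450, -0.2511, 0.0000)
|centre ₂|²−|centre ₁|² = -0.0233;  |centre ₃|²−|centre ₁|² = 0.0034
linear system: -0.6843x+0.2455y = -0.0233−-0.2173z; -0.8325x+-0.5023y = 0.0034−0.1690z
Cramer: x(z) = 0.0199-0.1234z;  y(z) = -0.0396+0.5411z
quadratic in z: (1.3080)z²+(0.1882)z+(-0.0577)=0, √Δ=0.5807 → z ∈ {-0.2939, 0.1500}; z = -0.2939 (taking z<0)
x = 0.0561, y = -0.1987

(0.0561, -0.1987, -0.2939)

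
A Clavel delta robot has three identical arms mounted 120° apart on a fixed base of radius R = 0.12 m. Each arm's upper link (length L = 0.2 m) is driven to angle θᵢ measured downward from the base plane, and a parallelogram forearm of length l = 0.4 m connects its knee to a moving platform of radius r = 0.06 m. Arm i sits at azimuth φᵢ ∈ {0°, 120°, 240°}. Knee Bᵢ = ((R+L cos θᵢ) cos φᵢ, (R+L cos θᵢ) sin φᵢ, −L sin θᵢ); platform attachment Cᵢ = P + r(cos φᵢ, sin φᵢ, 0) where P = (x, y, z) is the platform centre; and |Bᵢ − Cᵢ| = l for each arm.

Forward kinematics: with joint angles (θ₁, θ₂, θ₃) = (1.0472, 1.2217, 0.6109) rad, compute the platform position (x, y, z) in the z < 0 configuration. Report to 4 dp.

(-0.0256, -0.1350, -0.5008)

centre 1 = (0.1600·cos0.0°, 0.1600·sin0.0°, -0.1732) = (0.1600, 0.0000, -0.1732)
arm 2 at φ=120.0°: (R−r)+L cos θ2 = 0.1284;  centre 2 = (-0.0642, 0.1112, -0.1879)
φ3=240.0°: virtual centre (-0.1119, -0.1938, -0.1147), radius l
eliminate P² terms by subtracting sphere 1 from 2 and 3
plane₁₂: -0.4484x+0.2224y+-0.0295z = -0.0038
Cramer: x(z) = -0.0008+0.0495z;  y(z) = -0.0186+0.2323z
quadratic in z: (1.0564)z²+(0.3218)z+(-0.1038)=0, √Δ=0.7363 → z ∈ {-0.5008, 0.1962}; z = -0.5008 (taking z<0)
x = -0.0256, y = -0.1350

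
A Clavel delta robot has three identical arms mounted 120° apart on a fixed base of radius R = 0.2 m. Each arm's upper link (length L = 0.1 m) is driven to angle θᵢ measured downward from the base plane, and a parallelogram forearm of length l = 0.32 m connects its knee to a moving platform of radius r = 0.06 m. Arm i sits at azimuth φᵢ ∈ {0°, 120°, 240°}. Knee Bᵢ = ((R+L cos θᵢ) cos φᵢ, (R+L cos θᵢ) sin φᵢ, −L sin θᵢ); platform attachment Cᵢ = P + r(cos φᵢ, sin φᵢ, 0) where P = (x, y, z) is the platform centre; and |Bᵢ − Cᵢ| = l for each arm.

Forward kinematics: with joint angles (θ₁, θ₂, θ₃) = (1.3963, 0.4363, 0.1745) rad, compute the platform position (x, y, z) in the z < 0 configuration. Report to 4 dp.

(-0.1082, -0.0186, -0.2761)

arm 1 at φ=0.0°: e+L cos θ1 = 0.1574;  S1 = (0.1574, 0.0000, -0.0985)
arm 2 at φ=120.0°: e+L cos θ2 = 0.2306;  S2 = (-0.1153, 0.1997, -0.0423)
φ3=240.0°: virtual centre (-0.1192, -0.2065, -0.0174), radius l
subtract pairs → two planes through P
[-0.5454 0.3995 0.1124]·P = 0.0205;  [-0.5532 -0.4131 0.1622]·P = 0.0227
det = 0.4463;  x = -0.0393+0.2493z,  y = -0.0023+0.0589z
into |P−S₁|² = l²: 1.0656z² + 0.0986z + -0.0540 = 0;  Δ = 0.2399;  z = -0.2761 or 0.1836 → z<0 root = -0.2761
x = -0.1082, y = -0.0186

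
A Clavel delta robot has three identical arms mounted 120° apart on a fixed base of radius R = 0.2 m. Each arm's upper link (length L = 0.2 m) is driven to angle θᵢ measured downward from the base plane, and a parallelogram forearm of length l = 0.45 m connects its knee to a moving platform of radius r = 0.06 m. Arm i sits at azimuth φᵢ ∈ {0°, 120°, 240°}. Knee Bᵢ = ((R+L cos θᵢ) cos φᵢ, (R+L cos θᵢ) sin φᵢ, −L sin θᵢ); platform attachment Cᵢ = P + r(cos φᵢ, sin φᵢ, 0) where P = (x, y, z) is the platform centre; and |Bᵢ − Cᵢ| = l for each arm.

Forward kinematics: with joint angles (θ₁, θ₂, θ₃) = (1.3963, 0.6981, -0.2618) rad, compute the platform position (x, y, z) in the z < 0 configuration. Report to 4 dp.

(-0.2255, -0.1224, -0.3623)

arm 1 at φ=0.0°: (R−r)+L cos θ1 = 0.1747;  S1 = (0.1747, 0.0000, -0.1970)
φ2=120.0°: virtual centre (-0.1466, 0.2539, -0.1286), radius l
S3 = (0.3332·cos240.0°, 0.3332·sin240.0°, 0.0518) = (-0.1666, -0.2885, 0.0518)
eliminate P² terms by subtracting sphere 1 from 2 and 3
plane₁₂: -0.6427x+0.5079y+0.1368z = 0.0332
det = 0.7176;  x = -0.0581+0.4621z,  y = -0.0082+0.3154z
quadratic in z: (1.3130)z²+(0.1736)z+(-0.1094)=0, √Δ=0.7778 → z ∈ {-0.3623, 0.2301}; z = -0.3623 (taking z<0)
x = -0.2255, y = -0.1224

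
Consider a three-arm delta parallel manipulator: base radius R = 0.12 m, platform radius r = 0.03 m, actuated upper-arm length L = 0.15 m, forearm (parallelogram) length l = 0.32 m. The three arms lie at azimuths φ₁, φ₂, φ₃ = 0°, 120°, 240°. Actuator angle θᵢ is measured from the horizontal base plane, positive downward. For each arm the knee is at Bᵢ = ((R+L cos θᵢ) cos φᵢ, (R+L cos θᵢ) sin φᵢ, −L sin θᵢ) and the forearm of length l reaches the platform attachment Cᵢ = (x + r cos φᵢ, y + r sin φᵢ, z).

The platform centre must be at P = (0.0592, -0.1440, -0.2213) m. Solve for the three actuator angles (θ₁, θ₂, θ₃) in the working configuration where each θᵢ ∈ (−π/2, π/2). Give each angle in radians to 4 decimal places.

θ₁ = 0.0000, θ₂ = 1.1344, θ₃ = -0.2618

arm 1 (φ=0.0°): x'=0.0592, y'=-0.1440
  A cos θ + B sin θ = C:  0.0308·cos θ + -0.2213·sin θ = 0.0308
  γ=atan2(-0.2213,0.0308)=-1.4325;  ψ=arccos(0.1379)=1.4325;  θ1=γ+ψ≈0.0000
arm 2 (φ=120.0°): x'=-0.1543, y'=0.0207
  A cos θ + B sin θ = C:  0.2443·cos θ + -0.2213·sin θ = -0.0973
  √(A²+B²)=0.3296;  θ2 = -0.7360+1.8704 ≈ 1.1344
rotate P by −φ3: (0.0951, 0.1233, -0.2213)
  A=-0.0051, B=-0.2213, C=(l²−L²−A²−y'²−z²)/(2L)=0.0524
  √(A²+B²)=0.2214;  θ3 = -1.5939+1.3320 ≈ -0.2618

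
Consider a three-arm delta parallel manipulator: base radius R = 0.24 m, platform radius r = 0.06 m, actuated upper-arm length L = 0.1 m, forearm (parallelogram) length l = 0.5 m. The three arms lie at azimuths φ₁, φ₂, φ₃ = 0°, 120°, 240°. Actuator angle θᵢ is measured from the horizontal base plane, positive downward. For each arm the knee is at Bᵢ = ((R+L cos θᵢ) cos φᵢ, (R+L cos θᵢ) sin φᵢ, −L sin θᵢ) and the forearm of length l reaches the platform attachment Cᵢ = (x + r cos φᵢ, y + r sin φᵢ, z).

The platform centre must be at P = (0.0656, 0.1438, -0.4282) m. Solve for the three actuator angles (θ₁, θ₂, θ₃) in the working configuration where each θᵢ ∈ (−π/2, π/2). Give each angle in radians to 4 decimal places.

θ₁ = 0.0000, θ₂ = -0.1749, θ₃ = 1.2215

arm 1 (φ=0.0°): x'=0.0656, y'=0.1438
  A cos θ + B sin θ = C:  0.1144·cos θ + -0.4282·sin θ = 0.1144
  θ1 = atan2(B,A) + arccos(C/0.4432) = 0.0000
arm 2 (φ=120.0°): x'=0.0917, y'=-0.1287
  A=0.0883, B=-0.4282, C=(l²−L²−A²−y'²−z²)/(2L)=0.1614
  √(A²+B²)=0.4372;  θ2 = -1.3675+1.1926 ≈ -0.1749
φ3=240.0° → target in arm frame (-0.1573, -0.0151)
  e−x'=0.3373;  (l²−L²−(e−x')²−y'²−z²)/2L = -0.2869
  θ3 = atan2(B,A) + arccos(C/0.5451) = 1.2215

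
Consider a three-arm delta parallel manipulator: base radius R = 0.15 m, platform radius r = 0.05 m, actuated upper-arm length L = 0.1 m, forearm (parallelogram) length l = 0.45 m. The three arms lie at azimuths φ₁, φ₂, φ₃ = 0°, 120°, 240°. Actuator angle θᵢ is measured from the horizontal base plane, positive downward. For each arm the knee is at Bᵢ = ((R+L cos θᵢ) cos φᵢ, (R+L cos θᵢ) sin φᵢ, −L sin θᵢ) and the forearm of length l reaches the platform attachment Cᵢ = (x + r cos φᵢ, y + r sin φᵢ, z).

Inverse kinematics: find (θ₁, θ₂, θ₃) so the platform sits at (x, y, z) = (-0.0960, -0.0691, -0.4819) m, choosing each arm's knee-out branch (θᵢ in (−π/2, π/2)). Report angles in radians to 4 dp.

θ₁ = 1.3085, θ₂ = 0.9595, θ₃ = 0.4363

rotate P by −φ1: (-0.0960, -0.0691, -0.4819)
  e−x'=0.1960;  (l²−L²−(e−x')²−y'²−z²)/2L = -0.4146
  γ=atan2(-0.4819,0.1960)=-1.1845;  ψ=arccos(-0.7969)=2.4930;  θ1=γ+ψ≈1.3085
φ2=120.0° → target in arm frame (-0.0118, 0.1177)
  A=0.1118, B=-0.4819, C=(l²−L²−A²−y'²−z²)/(2L)=-0.3304
  θ2 = atan2(B,A) + arccos(C/0.4947) = 0.9595
arm 3 (φ=240.0°): x'=0.1078, y'=-0.0486
  e−x'=-0.0078;  (l²−L²−(e−x')²−y'²−z²)/2L = -0.2107
  γ=atan2(-0.4819,-0.0078)=-1.5871;  ψ=arccos(-0.4373)=2.0234;  θ3=γ+ψ≈0.4363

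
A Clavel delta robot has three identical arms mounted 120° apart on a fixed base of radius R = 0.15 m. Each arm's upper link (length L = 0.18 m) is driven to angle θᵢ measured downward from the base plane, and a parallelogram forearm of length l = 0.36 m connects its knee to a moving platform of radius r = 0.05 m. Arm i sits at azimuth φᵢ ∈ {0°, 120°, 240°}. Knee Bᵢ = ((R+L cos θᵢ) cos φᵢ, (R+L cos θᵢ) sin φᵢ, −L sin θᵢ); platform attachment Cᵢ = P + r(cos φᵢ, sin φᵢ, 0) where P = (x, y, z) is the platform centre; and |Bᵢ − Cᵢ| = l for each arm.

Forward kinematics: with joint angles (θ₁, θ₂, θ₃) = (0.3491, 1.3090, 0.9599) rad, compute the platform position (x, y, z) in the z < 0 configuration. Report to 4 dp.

φ1=0.0°: virtual centre (0.2691, 0.0000, -0.0616), radius l
arm 2 at φ=120.0°: ρ2 = 0.1466;  O2 = (-0.0733, 0.1269, -0.1739)
φ3=240.0°: virtual centre (-0.1016, -0.1760, -0.1474), radius l
|O₂|²−|O₁|² = -0.0245;  |O₃|²−|O₁|² = -0.0132
plane₁₂: -0.6849x+0.2539y+-0.2246z = -0.0245
det = 0.4294;  x = 0.0279+-0.2857z,  y = -0.0213+0.1139z
sphere 1 gives Az²+Bz+C=0 with A=1.0946, B=0.2561, C=-0.0672;  B²−4AC=0.3596;  roots -0.3909, 0.1569;  negative root z = -0.3909
x = 0.1396, y = -0.0658

(0.1396, -0.0658, -0.3909)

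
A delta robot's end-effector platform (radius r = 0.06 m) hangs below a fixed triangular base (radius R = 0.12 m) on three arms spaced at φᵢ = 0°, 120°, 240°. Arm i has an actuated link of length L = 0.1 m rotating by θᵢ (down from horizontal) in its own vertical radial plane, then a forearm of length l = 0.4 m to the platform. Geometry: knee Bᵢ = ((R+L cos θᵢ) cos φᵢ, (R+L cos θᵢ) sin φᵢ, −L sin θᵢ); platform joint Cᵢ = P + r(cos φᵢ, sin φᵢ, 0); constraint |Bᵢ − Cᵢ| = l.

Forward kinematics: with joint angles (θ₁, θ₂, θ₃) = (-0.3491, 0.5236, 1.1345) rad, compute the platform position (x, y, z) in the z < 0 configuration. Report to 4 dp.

(0.1872, 0.0980, -0.3522)

φ1=0.0°: virtual centre (0.1540, 0.0000, 0.0342), radius l
arm 2 at φ=120.0°: e+L cos θ2 = 0.1466;  O2 = (-0.0733, 0.1270, -0.0500)
φ3=240.0°: virtual centre (-0.0511, -0.0886, -0.0906), radius l
|O₂|²−|O₁|² = -0.0009;  |O₃|²−|O₁|² = -0.0062
[-0.4545 0.2539 -0.1684]·P = -0.0009;  [-0.4102 -0.1771 -0.2497]·P = -0.0062
Cramer: x(z) = 0.0094-0.5048z;  y(z) = 0.0133-0.2405z
quadratic in z: (1.3127)z²+(0.0712)z+(-0.1377)=0, √Δ=0.8534 → z ∈ {-0.3522, 0.2980}; z = -0.3522 (taking z<0)
x = 0.1872, y = 0.0980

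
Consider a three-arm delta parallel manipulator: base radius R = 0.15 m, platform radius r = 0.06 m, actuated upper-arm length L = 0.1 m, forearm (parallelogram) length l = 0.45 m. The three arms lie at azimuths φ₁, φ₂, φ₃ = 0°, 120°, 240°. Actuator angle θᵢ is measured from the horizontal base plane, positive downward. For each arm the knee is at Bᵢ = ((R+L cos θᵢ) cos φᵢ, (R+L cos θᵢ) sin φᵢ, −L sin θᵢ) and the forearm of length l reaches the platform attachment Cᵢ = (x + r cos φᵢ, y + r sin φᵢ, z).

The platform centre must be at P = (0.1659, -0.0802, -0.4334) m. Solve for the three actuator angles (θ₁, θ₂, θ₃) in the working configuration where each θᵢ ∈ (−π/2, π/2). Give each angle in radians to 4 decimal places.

θ₁ = -0.0877, θ₂ = 1.2211, θ₃ = 0.6976

rotate P by −φ1: (0.1659, -0.0802, -0.4334)
  e−x'=-0.0759;  (l²−L²−(e−x')²−y'²−z²)/2L = -0.0376
  θ1 = atan2(B,A) + arccos(C/0.4400) = -0.0877
arm 2 (φ=120.0°): x'=-0.1524, y'=-0.1036
  e−x'=0.2424;  (l²−L²−(e−x')²−y'²−z²)/2L = -0.3241
  θ2 = atan2(B,A) + arccos(C/0.4966) = 1.2211
rotate P by −φ3: (-0.0135, 0.1838, -0.4334)
  A cos θ + B sin θ = C:  0.1035·cos θ + -0.4334·sin θ = -0.1991
  γ=atan2(-0.4334,0.1035)=-1.3364;  ψ=arccos(-0.4468)=2.0340;  θ3=γ+ψ≈0.6976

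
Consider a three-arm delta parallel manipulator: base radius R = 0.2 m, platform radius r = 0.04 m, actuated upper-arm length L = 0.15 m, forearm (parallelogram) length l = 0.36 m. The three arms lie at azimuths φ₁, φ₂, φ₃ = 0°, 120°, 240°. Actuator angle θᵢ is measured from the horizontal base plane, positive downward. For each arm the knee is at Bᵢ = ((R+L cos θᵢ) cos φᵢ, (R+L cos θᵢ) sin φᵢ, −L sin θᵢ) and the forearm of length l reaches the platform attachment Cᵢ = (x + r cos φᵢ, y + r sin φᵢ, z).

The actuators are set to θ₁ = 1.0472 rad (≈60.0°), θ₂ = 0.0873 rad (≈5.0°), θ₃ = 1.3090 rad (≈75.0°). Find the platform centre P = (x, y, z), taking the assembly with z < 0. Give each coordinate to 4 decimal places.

φ1=0.0°: virtual centre (0.2350, 0.0000, -0.1299), radius l
S2 = (0.3094·cos120.0°, 0.3094·sin120.0°, -0.0131) = (-0.1547, 0.2680, -0.0131)
φ3=240.0°: virtual centre (-0.0994, -0.1722, -0.1449), radius l
|S₂|²−|S₁|² = 0.0238;  |S₃|²−|S₁|² = -0.0116
linear system: -0.7794x+0.5359y = 0.0238−0.2337z; -0.6688x+-0.3444y = -0.0116−-0.0300z
Cramer: x(z) = -0.0032+0.1027z;  y(z) = 0.0398-0.2866z
quadratic in z: (1.0927)z²+(0.1881)z+(-0.0544)=0, √Δ=0.5227 → z ∈ {-0.3252, 0.1531}; z = -0.3252 (taking z<0)
x = -0.0366, y = 0.1330

(-0.0366, 0.1330, -0.3252)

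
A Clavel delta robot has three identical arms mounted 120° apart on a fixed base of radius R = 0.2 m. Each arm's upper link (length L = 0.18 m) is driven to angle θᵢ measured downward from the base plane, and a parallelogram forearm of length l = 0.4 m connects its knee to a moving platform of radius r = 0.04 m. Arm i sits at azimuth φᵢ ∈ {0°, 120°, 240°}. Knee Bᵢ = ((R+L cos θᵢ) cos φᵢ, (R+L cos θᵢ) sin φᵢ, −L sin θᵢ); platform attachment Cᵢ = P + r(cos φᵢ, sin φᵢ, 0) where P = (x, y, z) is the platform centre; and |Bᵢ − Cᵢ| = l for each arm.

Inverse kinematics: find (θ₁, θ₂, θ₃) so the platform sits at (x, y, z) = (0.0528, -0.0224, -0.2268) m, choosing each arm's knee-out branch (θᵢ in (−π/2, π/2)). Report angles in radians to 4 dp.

θ₁ = -0.3487, θ₂ = 0.4366, θ₃ = 0.1745

rotate P by −φ1: (0.0528, -0.0224, -0.2268)
  A=0.1072, B=-0.2268, C=(l²−L²−A²−y'²−z²)/(2L)=0.1782
  θ1 = atan2(B,A) + arccos(C/0.2509) = -0.3487
rotate P by −φ2: (-0.0458, -0.0345, -0.2268)
  A cos θ + B sin θ = C:  0.2058·cos θ + -0.2268·sin θ = 0.0906
  √(A²+B²)=0.3063;  θ2 = -0.8339+1.2705 ≈ 0.4366
arm 3 (φ=240.0°): x'=-0.0070, y'=0.0569
  e−x'=0.1670;  (l²−L²−(e−x')²−y'²−z²)/2L = 0.1251
  θ3 = atan2(B,A) + arccos(C/0.2817) = 0.1745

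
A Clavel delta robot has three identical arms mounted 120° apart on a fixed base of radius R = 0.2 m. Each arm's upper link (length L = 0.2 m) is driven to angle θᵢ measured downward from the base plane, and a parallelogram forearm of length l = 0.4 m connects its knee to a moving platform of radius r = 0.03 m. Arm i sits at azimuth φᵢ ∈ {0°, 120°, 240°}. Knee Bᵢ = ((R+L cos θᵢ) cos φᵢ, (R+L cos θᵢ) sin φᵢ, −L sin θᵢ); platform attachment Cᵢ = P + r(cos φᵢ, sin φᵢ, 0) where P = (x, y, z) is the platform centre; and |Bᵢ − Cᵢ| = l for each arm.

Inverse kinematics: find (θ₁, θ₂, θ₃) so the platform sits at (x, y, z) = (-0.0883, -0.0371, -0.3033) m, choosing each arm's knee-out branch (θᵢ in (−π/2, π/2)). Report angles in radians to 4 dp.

rotate P by −φ1: (-0.0883, -0.0371, -0.3033)
  A=0.2583, B=-0.3033, C=(l²−L²−A²−y'²−z²)/(2L)=-0.1002
  θ1 = atan2(B,A) + arccos(C/0.3984) = 0.9597
rotate P by −φ2: (0.0120, 0.0950, -0.3033)
  e−x'=0.1580;  (l²−L²−(e−x')²−y'²−z²)/2L = -0.0149
  γ=atan2(-0.3033,0.1580)=-1.0906;  ψ=arccos(-0.0437)=1.6145;  θ2=γ+ψ≈0.5239
arm 3 (φ=240.0°): x'=0.0763, y'=-0.0579
  e−x'=0.0937;  (l²−L²−(e−x')²−y'²−z²)/2L = 0.0397
  √(A²+B²)=0.3174;  θ3 = -1.2711+1.4455 ≈ 0.1744

θ₁ = 0.9597, θ₂ = 0.5239, θ₃ = 0.1744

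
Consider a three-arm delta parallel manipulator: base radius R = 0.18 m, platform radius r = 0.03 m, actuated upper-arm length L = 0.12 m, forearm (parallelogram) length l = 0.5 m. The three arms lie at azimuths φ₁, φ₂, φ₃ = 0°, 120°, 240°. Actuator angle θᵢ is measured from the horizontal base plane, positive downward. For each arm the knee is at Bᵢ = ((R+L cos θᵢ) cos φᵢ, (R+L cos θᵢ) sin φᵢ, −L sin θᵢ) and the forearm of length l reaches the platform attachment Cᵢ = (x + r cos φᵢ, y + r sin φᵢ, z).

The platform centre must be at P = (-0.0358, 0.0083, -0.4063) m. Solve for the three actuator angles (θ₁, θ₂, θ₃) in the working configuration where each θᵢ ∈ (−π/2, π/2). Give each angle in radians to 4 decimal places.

θ₁ = 0.0872, θ₂ = -0.2618, θ₃ = -0.1749

rotate P by −φ1: (-0.0358, 0.0083, -0.4063)
  A cos θ + B sin θ = C:  0.1858·cos θ + -0.4063·sin θ = 0.1497
  θ1 = atan2(B,A) + arccos(C/0.4468) = 0.0872
arm 2 (φ=120.0°): x'=0.0251, y'=0.0269
  e−x'=0.1249;  (l²−L²−(e−x')²−y'²−z²)/2L = 0.2258
  γ=atan2(-0.4063,0.1249)=-1.2725;  ψ=arccos(0.5313)=1.0107;  θ2=γ+ψ≈-0.2618
rotate P by −φ3: (0.0107, -0.0352, -0.4063)
  e−x'=0.1393;  (l²−L²−(e−x')²−y'²−z²)/2L = 0.2078
  θ3 = atan2(B,A) + arccos(C/0.4295) = -0.1749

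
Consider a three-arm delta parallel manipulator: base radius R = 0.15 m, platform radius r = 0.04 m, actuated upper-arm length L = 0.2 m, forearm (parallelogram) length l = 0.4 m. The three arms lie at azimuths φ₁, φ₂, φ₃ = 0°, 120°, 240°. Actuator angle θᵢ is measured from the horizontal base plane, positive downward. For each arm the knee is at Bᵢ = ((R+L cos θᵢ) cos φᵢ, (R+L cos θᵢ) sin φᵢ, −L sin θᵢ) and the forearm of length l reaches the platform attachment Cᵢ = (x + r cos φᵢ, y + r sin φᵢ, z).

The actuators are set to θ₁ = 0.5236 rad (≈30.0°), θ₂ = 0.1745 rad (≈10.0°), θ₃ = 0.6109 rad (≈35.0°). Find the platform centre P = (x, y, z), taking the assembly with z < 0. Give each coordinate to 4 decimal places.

(-0.0206, 0.0627, -0.3526)

arm 1 at φ=0.0°: ρ1 = 0.2832;  O1 = (0.2832, 0.0000, -0.1000)
O2 = (0.3070·cos120.0°, 0.3070·sin120.0°, -0.0347) = (-0.1535, 0.2658, -0.0347)
arm 3 at φ=240.0°: ρ3 = 0.2738;  O3 = (-0.1369, -0.2371, -0.1147)
subtract pairs → two planes through P
linear system: -0.8734x+0.5317y = 0.0052−0.1306z; -0.8402x+-0.4743y = -0.0021−-0.0294z
Cramer: x(z) = -0.0016+0.0537z;  y(z) = 0.0072-0.1573z
sphere 1 gives Az²+Bz+C=0 with A=1.0276, B=0.1671, C=-0.0688;  B²−4AC=0.3109;  roots -0.3526, 0.1900;  negative root z = -0.3526
x = -0.0206, y = 0.0627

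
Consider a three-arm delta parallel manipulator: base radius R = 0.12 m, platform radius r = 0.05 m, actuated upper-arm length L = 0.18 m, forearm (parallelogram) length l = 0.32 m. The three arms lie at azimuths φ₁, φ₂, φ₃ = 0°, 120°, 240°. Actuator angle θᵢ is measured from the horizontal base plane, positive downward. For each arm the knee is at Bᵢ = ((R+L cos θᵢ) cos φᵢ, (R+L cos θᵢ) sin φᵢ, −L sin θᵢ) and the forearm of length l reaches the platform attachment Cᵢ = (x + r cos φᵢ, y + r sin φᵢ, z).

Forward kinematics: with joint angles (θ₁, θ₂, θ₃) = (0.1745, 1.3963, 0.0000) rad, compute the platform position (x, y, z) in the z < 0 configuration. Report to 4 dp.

φ1=0.0°: virtual centre (0.2473, 0.0000, -0.0313), radius l
arm 2 at φ=120.0°: e+L cos θ2 = 0.1013;  centre 2 = (-0.0506, 0.0877, -0.1773)
φ3=240.0°: virtual centre (-0.1250, -0.2165, 0.0000), radius l
eliminate P² terms by subtracting sphere 1 from 2 and 3
plane₁₂: -0.5958x+0.1754y+-0.2920z = -0.0204
Cramer: x(z) = 0.0226-0.2972z;  y(z) = -0.0398+0.6554z
into |P−centre ₁|² = l²: 1.5179z² + 0.1439z + -0.0494 = 0;  Δ = 0.3205;  z = -0.2339 or 0.1391 → z<0 root = -0.2339
x = 0.0921, y = -0.1931

(0.0921, -0.1931, -0.2339)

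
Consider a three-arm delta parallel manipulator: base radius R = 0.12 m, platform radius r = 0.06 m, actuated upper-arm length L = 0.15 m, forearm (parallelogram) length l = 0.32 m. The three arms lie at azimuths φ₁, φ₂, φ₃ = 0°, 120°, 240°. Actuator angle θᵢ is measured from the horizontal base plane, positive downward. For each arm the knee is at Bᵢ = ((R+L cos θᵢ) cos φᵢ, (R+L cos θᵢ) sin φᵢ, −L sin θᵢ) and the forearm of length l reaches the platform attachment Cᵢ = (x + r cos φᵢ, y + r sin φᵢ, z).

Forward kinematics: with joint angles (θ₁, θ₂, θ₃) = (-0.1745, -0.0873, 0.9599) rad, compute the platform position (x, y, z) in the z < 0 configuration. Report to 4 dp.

φ1=0.0°: virtual centre (0.2077, 0.0000, 0.0260), radius l
S2 = (0.2094·cos120.0°, 0.2094·sin120.0°, 0.0131) = (-0.1047, 0.1814, 0.0131)
S3 = (0.1460·cos240.0°, 0.1460·sin240.0°, -0.1229) = (-0.0730, -0.1265, -0.1229)
eliminate P² terms by subtracting sphere 1 from 2 and 3
[-0.6249 0.3627 -0.0259]·P = 0.0002;  [-0.5615 -0.2529 -0.2978]·P = -0.0074
Cramer: x(z) = 0.0073-0.3168z;  y(z) = 0.0131-0.4742z
quadratic in z: (1.3252)z²+(0.0625)z+(-0.0614)=0, √Δ=0.5738 → z ∈ {-0.2401, 0.1929}; z = -0.2401 (taking z<0)
x = 0.0833, y = 0.1269

(0.0833, 0.1269, -0.2401)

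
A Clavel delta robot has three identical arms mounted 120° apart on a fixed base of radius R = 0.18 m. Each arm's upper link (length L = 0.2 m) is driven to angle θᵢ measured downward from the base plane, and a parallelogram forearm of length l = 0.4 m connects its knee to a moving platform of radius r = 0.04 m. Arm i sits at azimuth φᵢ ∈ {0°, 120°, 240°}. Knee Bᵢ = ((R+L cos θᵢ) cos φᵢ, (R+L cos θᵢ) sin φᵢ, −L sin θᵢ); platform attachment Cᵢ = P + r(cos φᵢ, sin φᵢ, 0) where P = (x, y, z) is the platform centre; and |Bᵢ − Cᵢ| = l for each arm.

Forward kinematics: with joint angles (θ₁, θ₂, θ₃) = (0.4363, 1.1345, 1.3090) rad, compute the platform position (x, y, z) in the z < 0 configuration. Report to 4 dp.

(0.1451, 0.0339, -0.4420)

arm 1 at φ=0.0°: ρ1 = 0.3213;  S1 = (0.3213, 0.0000, -0.0845)
S2 = (0.2245·cos120.0°, 0.2245·sin120.0°, -0.1813) = (-0.1123, 0.1944, -0.1813)
arm 3 at φ=240.0°: ρ3 = 0.1918;  S3 = (-0.0959, -0.1661, -0.1932)
eliminate P² terms by subtracting sphere 1 from 2 and 3
[-0.8670 0.3889 -0.1935]·P = -0.0271;  [-0.8343 -0.3321 -0.2173]·P = -0.0363
det = 0.6124;  x = 0.0377+-0.2429z,  y = 0.0144+-0.0441z
sphere 1 gives Az²+Bz+C=0 with A=1.0610, B=0.3055, C=-0.0722;  B²−4AC=0.4000;  roots -0.4420, 0.1541;  negative root z = -0.4420
x = 0.1451, y = 0.0339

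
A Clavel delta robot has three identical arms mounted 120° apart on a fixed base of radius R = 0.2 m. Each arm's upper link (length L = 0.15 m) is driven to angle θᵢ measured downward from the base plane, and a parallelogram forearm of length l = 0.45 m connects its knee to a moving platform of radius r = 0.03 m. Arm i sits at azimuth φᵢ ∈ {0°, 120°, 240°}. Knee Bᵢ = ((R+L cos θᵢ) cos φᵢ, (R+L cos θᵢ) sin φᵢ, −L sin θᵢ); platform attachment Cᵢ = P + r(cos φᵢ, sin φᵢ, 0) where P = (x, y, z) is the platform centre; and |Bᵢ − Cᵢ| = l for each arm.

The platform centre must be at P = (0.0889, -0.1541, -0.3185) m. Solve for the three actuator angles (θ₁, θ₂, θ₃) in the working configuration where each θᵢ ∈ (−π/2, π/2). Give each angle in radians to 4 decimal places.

θ₁ = -0.2618, θ₂ = 1.1344, θ₃ = -0.2626

φ1=0.0° → target in arm frame (0.0889, -0.1541)
  A=0.0811, B=-0.3185, C=(l²−L²−A²−y'²−z²)/(2L)=0.1608
  √(A²+B²)=0.3287;  θ1 = -1.3215+1.0596 ≈ -0.2618
φ2=120.0° → target in arm frame (-0.1779, 0.0001)
  e−x'=0.3479;  (l²−L²−(e−x')²−y'²−z²)/2L = -0.1416
  √(A²+B²)=0.4717;  θ2 = -0.7413+1.8757 ≈ 1.1344
arm 3 (φ=240.0°): x'=0.0890, y'=0.1540
  A=0.0810, B=-0.3185, C=(l²−L²−A²−y'²−z²)/(2L)=0.1609
  γ=atan2(-0.3185,0.0810)=-1.3218;  ψ=arccos(0.4896)=1.0592;  θ3=γ+ψ≈-0.2626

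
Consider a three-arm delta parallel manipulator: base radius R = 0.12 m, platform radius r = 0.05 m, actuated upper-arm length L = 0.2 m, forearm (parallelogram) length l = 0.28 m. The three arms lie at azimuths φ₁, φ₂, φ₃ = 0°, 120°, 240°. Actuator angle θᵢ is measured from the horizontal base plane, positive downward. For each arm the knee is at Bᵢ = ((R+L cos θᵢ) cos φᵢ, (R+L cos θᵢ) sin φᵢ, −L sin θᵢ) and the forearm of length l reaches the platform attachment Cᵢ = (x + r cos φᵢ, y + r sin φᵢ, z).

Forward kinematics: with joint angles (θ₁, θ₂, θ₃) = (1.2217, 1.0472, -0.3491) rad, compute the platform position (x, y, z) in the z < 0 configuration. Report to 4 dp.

arm 1 at φ=0.0°: (R−r)+L cos θ1 = 0.1384;  O1 = (0.1384, 0.0000, -0.1879)
arm 2 at φ=120.0°: (R−r)+L cos θ2 = 0.1700;  O2 = (-0.0850, 0.1472, -0.1732)
φ3=240.0°: virtual centre (-0.1290, -0.2234, 0.0684), radius l
subtract pairs → two planes through P
linear system: -0.4468x+0.2944y = 0.0044−0.0295z; -0.5348x+-0.4468y = 0.0167−0.5127z
det = 0.3571;  x = -0.0193+0.4596z,  y = -0.0143+0.5974z
quadratic in z: (1.5682)z²+(0.2138)z+(-0.0180)=0, √Δ=0.3982 → z ∈ {-0.1951, 0.0588}; z = -0.1951 (taking z<0)
x = -0.1090, y = -0.1309

(-0.1090, -0.1309, -0.1951)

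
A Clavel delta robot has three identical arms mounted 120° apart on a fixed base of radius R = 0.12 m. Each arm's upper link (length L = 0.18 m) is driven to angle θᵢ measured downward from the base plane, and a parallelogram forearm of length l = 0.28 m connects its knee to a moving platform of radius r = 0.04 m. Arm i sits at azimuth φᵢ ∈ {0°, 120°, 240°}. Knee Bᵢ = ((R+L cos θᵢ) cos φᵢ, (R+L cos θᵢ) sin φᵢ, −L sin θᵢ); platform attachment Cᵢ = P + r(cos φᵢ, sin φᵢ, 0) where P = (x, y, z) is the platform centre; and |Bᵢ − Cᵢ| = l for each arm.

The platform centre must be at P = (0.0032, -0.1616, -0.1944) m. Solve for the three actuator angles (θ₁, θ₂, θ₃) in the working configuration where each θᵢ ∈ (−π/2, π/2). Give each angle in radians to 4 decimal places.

φ1=0.0° → target in arm frame (0.0032, -0.1616)
  A=0.0768, B=-0.1944, C=(l²−L²−A²−y'²−z²)/(2L)=-0.0661
  θ1 = atan2(B,A) + arccos(C/0.2090) = 0.6981
arm 2 (φ=120.0°): x'=-0.1415, y'=0.0780
  A cos θ + B sin θ = C:  0.2215·cos θ + -0.1944·sin θ = -0.1305
  √(A²+B²)=0.2947;  θ2 = -0.7202+2.0293 ≈ 1.3091
rotate P by −φ3: (0.1383, 0.0836, -0.1944)
  A cos θ + B sin θ = C:  -0.0583·cos θ + -0.1944·sin θ = -0.0061
  θ3 = atan2(B,A) + arccos(C/0.2030) = -0.2618

θ₁ = 0.6981, θ₂ = 1.3091, θ₃ = -0.2618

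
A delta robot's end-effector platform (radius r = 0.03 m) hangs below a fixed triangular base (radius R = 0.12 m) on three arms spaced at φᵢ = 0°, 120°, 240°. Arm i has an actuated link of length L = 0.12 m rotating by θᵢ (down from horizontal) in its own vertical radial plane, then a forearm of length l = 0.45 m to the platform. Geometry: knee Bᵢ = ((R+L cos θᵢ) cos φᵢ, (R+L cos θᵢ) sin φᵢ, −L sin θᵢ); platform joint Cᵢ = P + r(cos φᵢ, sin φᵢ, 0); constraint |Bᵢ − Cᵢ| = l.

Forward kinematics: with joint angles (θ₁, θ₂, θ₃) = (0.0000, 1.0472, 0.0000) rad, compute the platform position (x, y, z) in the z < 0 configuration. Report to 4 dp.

φ1=0.0°: virtual centre (0.2100, 0.0000, 0.0000), radius l
φ2=120.0°: virtual centre (-0.0750, 0.1299, -0.1039), radius l
φ3=240.0°: virtual centre (-0.1050, -0.1819, 0.0000), radius l
eliminate P² terms by subtracting sphere 1 from 2 and 3
[-0.5700 0.2598 -0.2078]·P = -0.0108;  [-0.6300 -0.3637 0.0000]·P = 0.0000
Cramer: x(z) = 0.0106-0.2038z;  y(z) = -0.0183+0.3529z
into |P−centre ₁|² = l²: 1.1661z² + 0.0683z + -0.1624 = 0;  Δ = 0.7622;  z = -0.4036 or 0.3450 → z<0 root = -0.4036
x = 0.0928, y = -0.1608

(0.0928, -0.1608, -0.4036)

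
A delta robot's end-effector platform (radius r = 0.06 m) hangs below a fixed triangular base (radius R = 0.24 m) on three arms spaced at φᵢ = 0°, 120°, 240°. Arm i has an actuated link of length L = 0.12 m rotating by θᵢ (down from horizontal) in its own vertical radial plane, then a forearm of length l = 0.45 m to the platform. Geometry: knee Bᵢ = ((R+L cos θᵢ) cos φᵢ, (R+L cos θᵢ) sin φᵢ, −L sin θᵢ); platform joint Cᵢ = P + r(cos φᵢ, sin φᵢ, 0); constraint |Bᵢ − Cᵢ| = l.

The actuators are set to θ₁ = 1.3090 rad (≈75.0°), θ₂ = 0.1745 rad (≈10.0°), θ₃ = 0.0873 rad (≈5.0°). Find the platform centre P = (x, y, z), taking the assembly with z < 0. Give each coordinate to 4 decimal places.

(-0.1505, -0.0080, -0.3837)

O1 = (0.2111·cos0.0°, 0.2111·sin0.0°, -0.1159) = (0.2111, 0.0000, -0.1159)
arm 2 at φ=120.0°: ρ2 = 0.2982;  O2 = (-0.1491, 0.2582, -0.0208)
φ3=240.0°: virtual centre (-0.1498, -0.2594, -0.0105), radius l
eliminate P² terms by subtracting sphere 1 from 2 and 3
plane₁₂: -0.7203x+0.5165y+0.1902z = 0.0314
det = 0.7464;  x = -0.0438+0.2781z,  y = -0.0004+0.0197z
into |P−O₁|² = l²: 1.0777z² + 0.0900z + -0.1241 = 0;  Δ = 0.5430;  z = -0.3837 or 0.3001 → z<0 root = -0.3837
x = -0.1505, y = -0.0080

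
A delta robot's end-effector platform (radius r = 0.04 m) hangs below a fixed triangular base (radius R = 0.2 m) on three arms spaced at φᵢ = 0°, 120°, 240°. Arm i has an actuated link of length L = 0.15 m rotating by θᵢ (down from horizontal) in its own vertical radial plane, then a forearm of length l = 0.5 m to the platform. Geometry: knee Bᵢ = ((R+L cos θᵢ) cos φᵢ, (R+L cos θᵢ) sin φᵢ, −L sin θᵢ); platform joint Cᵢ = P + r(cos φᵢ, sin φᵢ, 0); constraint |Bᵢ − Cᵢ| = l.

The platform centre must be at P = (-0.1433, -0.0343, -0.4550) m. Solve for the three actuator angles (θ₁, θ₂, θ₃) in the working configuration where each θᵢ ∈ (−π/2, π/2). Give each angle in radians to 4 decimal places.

φ1=0.0° → target in arm frame (-0.1433, -0.0343)
  A cos θ + B sin θ = C:  0.3033·cos θ + -0.4550·sin θ = -0.2423
  θ1 = atan2(B,A) + arccos(C/0.5468) = 1.0470
arm 2 (φ=120.0°): x'=0.0419, y'=0.1413
  A=0.1181, B=-0.4550, C=(l²−L²−A²−y'²−z²)/(2L)=-0.0447
  γ=atan2(-0.4550,0.1181)=-1.3169;  ψ=arccos(-0.0951)=1.6661;  θ2=γ+ψ≈0.3491
rotate P by −φ3: (0.1014, -0.1070, -0.4550)
  A=0.0586, B=-0.4550, C=(l²−L²−A²−y'²−z²)/(2L)=0.0187
  √(A²+B²)=0.4588;  θ3 = -1.4426+1.5301 ≈ 0.0875

θ₁ = 1.0470, θ₂ = 0.3491, θ₃ = 0.0875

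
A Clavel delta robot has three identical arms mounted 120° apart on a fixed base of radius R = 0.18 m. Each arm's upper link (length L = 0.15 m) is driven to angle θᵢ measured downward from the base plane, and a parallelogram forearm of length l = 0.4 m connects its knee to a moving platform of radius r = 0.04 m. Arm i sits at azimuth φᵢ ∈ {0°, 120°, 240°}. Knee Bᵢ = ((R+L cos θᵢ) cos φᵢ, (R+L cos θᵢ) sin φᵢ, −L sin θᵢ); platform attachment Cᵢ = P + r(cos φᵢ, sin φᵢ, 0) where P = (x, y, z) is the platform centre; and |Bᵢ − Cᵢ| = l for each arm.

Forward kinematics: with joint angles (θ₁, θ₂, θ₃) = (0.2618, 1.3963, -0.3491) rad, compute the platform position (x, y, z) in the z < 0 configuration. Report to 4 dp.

φ1=0.0°: virtual centre (0.2849, 0.0000, -0.0388), radius l
O2 = (0.1660·cos120.0°, 0.1660·sin120.0°, -0.1477) = (-0.0830, 0.1438, -0.1477)
O3 = (0.2810·cos240.0°, 0.2810·sin240.0°, 0.0513) = (-0.1405, -0.2433, 0.0513)
subtract pairs → two planes through P
linear system: -0.7358x+0.2876y = -0.0333−-0.2178z; -0.8507x+-0.4866y = -0.0011−0.1803z
det = 0.6027;  x = 0.0274+-0.0898z,  y = -0.0456+0.5275z
sphere 1 gives Az²+Bz+C=0 with A=1.2863, B=0.0758, C=-0.0901;  B²−4AC=0.4694;  roots -0.2958, 0.2369;  negative root z = -0.2958
x = 0.0540, y = -0.2016

(0.0540, -0.2016, -0.2958)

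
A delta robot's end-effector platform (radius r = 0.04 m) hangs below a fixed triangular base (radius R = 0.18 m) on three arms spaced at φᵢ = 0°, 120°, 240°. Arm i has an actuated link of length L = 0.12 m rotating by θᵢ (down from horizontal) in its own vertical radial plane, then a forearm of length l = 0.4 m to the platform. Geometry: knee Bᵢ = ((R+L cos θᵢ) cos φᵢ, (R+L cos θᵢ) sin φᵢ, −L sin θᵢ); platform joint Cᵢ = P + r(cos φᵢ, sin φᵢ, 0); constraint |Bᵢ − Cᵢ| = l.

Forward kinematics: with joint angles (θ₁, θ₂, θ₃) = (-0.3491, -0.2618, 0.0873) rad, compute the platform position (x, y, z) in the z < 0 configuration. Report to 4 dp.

centre 1 = (0.2528·cos0.0°, 0.2528·sin0.0°, 0.0410) = (0.2528, 0.0000, 0.0410)
arm 2 at φ=120.0°: ρ2 = 0.2559;  centre 2 = (-0.1280, 0.2216, 0.0311)
centre 3 = (0.2595·cos240.0°, 0.2595·sin240.0°, -0.0105) = (-0.1298, -0.2248, -0.0105)
|centre ₂|²−|centre ₁|² = 0.0009;  |centre ₃|²−|centre ₁|² = 0.0019
plane₁₂: -0.7614x+0.4433y+-0.0200z = 0.0009
Cramer: x(z) = -0.0018-0.0802z;  y(z) = -0.0011-0.0927z
sphere 1 gives Az²+Bz+C=0 with A=1.0150, B=-0.0411, C=-0.0935;  B²−4AC=0.3813;  roots -0.2840, 0.3244;  negative root z = -0.2840
x = 0.0210, y = 0.0252

(0.0210, 0.0252, -0.2840)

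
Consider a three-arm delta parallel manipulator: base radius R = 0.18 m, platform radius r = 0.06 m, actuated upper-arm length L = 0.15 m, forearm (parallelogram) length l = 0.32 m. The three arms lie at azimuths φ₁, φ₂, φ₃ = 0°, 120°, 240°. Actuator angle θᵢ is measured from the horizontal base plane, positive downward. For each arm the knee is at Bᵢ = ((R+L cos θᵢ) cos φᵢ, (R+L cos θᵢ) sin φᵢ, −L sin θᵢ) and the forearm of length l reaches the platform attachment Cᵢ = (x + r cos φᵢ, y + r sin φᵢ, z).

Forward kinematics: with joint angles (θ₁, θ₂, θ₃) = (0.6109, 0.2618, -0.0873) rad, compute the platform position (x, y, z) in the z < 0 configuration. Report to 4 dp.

centre 1 = (0.2429·cos0.0°, 0.2429·sin0.0°, -0.0860) = (0.2429, 0.0000, -0.0860)
centre 2 = (0.2649·cos120.0°, 0.2649·sin120.0°, -0.0388) = (-0.1324, 0.2294, -0.0388)
arm 3 at φ=240.0°: e+L cos θ3 = 0.2694;  centre 3 = (-0.1347, -0.2333, 0.0131)
|centre ₂|²−|centre ₁|² = 0.0053;  |centre ₃|²−|centre ₁|² = 0.0064
[-0.7506 0.4588 0.0944]·P = 0.0053;  [-0.7552 -0.4667 0.1982]·P = 0.0064
Cramer: x(z) = -0.0077+0.1938z;  y(z) = -0.0011+0.1112z
sphere 1 gives Az²+Bz+C=0 with A=1.0499, B=0.0747, C=-0.0322;  B²−4AC=0.1408;  roots -0.2143, 0.1431;  negative root z = -0.2143
x = -0.0493, y = -0.0250

(-0.0493, -0.0250, -0.2143)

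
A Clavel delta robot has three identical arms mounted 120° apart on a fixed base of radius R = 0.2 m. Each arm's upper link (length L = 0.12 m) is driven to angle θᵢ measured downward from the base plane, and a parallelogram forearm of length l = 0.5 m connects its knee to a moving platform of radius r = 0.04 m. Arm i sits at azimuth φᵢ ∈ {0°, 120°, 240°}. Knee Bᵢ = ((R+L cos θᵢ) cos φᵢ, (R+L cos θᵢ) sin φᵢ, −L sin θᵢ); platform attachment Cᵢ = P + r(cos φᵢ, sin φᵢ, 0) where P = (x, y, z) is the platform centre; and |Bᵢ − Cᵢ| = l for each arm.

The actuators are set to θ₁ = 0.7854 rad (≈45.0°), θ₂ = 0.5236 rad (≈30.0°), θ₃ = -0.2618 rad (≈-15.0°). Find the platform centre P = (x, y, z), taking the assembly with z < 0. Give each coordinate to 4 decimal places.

(-0.0916, -0.0894, -0.4438)

φ1=0.0°: virtual centre (0.2449, 0.0000, -0.0849), radius l
arm 2 at φ=120.0°: (R−r)+L cos θ2 = 0.2639;  centre 2 = (-0.1320, 0.2286, -0.0600)
centre 3 = (0.2759·cos240.0°, 0.2759·sin240.0°, 0.0311) = (-0.1380, -0.2389, 0.0311)
eliminate P² terms by subtracting sphere 1 from 2 and 3
[-0.7536 0.4571 0.0497]·P = 0.0061;  [-0.7656 -0.4779 0.2318]·P = 0.0099
det = 0.7101;  x = -0.0105+0.1827z,  y = -0.0040+0.1924z
into |P−centre ₁|² = l²: 1.0704z² + 0.0749z + -0.1776 = 0;  Δ = 0.7659;  z = -0.4438 or 0.3738 → z<0 root = -0.4438
x = -0.0916, y = -0.0894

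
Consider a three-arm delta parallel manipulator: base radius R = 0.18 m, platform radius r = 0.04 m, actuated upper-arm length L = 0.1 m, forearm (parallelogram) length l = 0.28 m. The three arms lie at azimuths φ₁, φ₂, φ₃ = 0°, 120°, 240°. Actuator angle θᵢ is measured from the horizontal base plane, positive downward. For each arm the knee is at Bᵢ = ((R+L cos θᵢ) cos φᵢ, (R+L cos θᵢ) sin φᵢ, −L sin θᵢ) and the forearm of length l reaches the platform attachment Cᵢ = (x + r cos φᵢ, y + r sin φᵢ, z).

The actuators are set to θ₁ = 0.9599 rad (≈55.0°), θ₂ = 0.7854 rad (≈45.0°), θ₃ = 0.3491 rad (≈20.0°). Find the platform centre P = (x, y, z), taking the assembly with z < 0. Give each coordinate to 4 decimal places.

φ1=0.0°: virtual centre (0.1974, 0.0000, -0.0819), radius l
φ2=120.0°: virtual centre (-0.1054, 0.1825, -0.0707), radius l
arm 3 at φ=240.0°: ρ3 = 0.2340;  O3 = (-0.1170, -0.2026, -0.0342)
|O₂|²−|O₁|² = 0.0037;  |O₃|²−|O₁|² = 0.0103
plane₁₂: -0.6054x+0.3650y+0.0224z = 0.0037
det = 0.4748;  x = -0.0111+0.0925z,  y = -0.0081+0.0920z
sphere 1 gives Az²+Bz+C=0 with A=1.0170, B=0.1238, C=-0.0282;  B²−4AC=0.1300;  roots -0.2381, 0.1164;  negative root z = -0.2381
x = -0.0331, y = -0.0300

(-0.0331, -0.0300, -0.2381)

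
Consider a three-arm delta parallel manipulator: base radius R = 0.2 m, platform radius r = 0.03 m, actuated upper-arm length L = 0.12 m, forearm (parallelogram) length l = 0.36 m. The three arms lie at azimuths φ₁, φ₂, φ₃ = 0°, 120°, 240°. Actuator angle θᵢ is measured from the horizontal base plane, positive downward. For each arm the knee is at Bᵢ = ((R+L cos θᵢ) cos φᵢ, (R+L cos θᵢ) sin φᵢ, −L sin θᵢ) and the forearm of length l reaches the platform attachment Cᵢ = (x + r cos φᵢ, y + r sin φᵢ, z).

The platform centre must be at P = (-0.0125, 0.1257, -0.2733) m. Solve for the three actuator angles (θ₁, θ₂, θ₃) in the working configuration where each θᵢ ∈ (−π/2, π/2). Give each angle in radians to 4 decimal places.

θ₁ = 0.6980, θ₂ = -0.3486, θ₃ = 1.2215

arm 1 (φ=0.0°): x'=-0.0125, y'=0.1257
  A=0.1825, B=-0.2733, C=(l²−L²−A²−y'²−z²)/(2L)=-0.0358
  θ1 = atan2(B,A) + arccos(C/0.3286) = 0.6980
rotate P by −φ2: (0.1151, -0.0520, -0.2733)
  A cos θ + B sin θ = C:  0.0549·cos θ + -0.2733·sin θ = 0.1449
  γ=atan2(-0.2733,0.0549)=-1.3726;  ψ=arccos(0.5200)=1.0240;  θ2=γ+ψ≈-0.3486
arm 3 (φ=240.0°): x'=-0.1026, y'=-0.0737
  e−x'=0.2726;  (l²−L²−(e−x')²−y'²−z²)/2L = -0.1635
  √(A²+B²)=0.3860;  θ3 = -0.7867+2.0081 ≈ 1.2215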